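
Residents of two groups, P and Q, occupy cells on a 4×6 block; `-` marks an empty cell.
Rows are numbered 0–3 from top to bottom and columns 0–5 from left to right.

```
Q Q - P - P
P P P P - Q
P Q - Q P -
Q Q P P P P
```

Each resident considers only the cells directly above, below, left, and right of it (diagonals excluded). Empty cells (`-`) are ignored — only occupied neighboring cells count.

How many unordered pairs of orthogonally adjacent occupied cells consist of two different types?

10

Scan each occupied cell's neighbors to the right and below so each pair is counted once.
From row 0: 3 unlike of 5 pairs (running 3/5).
From row 1: 2 unlike of 6 pairs (running 5/11).
From row 2: 4 unlike of 6 pairs (running 9/17).
From row 3: 1 unlike of 5 pairs (running 10/22).
Total adjacent occupied pairs: 22; unlike-type pairs: 10.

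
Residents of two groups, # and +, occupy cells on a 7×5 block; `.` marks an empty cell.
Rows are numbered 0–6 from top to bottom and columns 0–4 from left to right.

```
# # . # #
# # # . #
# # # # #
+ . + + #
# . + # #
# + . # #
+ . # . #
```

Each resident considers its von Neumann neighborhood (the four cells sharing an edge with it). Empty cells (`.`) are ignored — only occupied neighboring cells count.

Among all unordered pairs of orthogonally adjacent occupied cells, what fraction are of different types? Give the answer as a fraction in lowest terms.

9/34

Scan each occupied cell's neighbors to the right and below so each pair is counted once.
Row 0: #(0,0)–#(0,1)= #(0,0)–#(1,0)= #(0,1)–#(1,1)= #(0,3)–#(0,4)= #(0,4)–#(1,4)=  → 0/5 unlike.
Row 1: #(1,0)–#(1,1)= #(1,0)–#(2,0)= #(1,1)–#(1,2)= #(1,1)–#(2,1)= #(1,2)–#(2,2)= #(1,4)–#(2,4)=  → 0/6 unlike.
Row 2: #(2,0)–#(2,1)= #(2,0)–+(3,0)≠ #(2,1)–#(2,2)= #(2,2)–#(2,3)= #(2,2)–+(3,2)≠ #(2,3)–#(2,4)= #(2,3)–+(3,3)≠ #(2,4)–#(3,4)=  → 3/8 unlike.
Row 3: +(3,0)–#(4,0)≠ +(3,2)–+(3,3)= +(3,2)–+(4,2)= +(3,3)–#(3,4)≠ +(3,3)–#(4,3)≠ #(3,4)–#(4,4)=  → 3/6 unlike.
Row 4: #(4,0)–#(5,0)= +(4,2)–#(4,3)≠ #(4,3)–#(4,4)= #(4,3)–#(5,3)= #(4,4)–#(5,4)=  → 1/5 unlike.
Row 5: #(5,0)–+(5,1)≠ #(5,0)–+(6,0)≠ #(5,3)–#(5,4)= #(5,4)–#(6,4)=  → 2/4 unlike.
Total adjacent occupied pairs: 34; unlike-type pairs: 9.
9/34 is already in lowest terms.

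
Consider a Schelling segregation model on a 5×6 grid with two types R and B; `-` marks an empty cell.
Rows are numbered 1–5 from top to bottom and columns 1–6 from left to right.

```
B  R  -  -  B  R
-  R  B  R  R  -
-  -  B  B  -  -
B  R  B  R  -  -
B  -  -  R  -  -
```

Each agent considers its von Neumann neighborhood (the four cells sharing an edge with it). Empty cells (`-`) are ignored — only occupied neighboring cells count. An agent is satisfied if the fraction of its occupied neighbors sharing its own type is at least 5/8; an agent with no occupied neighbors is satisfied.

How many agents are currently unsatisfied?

13

(1,1)B 0/1 ✗
(1,2)R 1/2 ✗
(1,5)B 0/2 ✗
(1,6)R 0/1 ✗
(2,2)R 1/2 ✗
(2,3)B 1/3 ✗
(2,4)R 1/3 ✗
(2,5)R 1/2 ✗
(3,3)B 3/3 ✓
(3,4)B 1/3 ✗
(4,1)B 1/2 ✗
(4,2)R 0/2 ✗
(4,3)B 1/3 ✗
(4,4)R 1/3 ✗
(5,1)B 1/1 ✓
(5,4)R 1/1 ✓
Unsatisfied: (1,1), (1,2), (1,5), (1,6), (2,2), (2,3), (2,4), (2,5), (3,4), (4,1), (4,2), (4,3), (4,4) — 13 in total.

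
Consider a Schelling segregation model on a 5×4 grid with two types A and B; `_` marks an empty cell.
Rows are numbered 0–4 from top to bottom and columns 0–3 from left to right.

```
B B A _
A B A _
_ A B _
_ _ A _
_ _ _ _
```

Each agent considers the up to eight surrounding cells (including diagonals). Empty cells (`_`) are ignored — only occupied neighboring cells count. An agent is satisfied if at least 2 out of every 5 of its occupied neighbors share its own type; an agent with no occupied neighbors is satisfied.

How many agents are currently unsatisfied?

3

Row 0: (0,0)B 2/3 ok · (0,1)B 2/5 ok · (0,2)A 1/3 unhappy
Row 1: (1,0)A 1/4 unhappy · (1,1)B 3/7 ok · (1,2)A 2/5 ok
Row 2: (2,1)A 3/5 ok · (2,2)B 1/4 unhappy
Row 3: (3,2)A 1/2 ok
Unsatisfied: (0,2), (1,0), (2,2) — 3 in total.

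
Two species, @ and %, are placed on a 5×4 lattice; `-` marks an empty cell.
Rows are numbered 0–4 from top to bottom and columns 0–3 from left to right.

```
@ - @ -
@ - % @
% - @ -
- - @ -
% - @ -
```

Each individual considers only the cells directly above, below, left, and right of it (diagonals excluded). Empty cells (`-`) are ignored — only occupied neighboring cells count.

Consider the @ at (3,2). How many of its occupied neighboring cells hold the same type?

2

Occupied neighbors of (3,2): (2,2)=@, (4,2)=@.
Same type (@): 2 of 2.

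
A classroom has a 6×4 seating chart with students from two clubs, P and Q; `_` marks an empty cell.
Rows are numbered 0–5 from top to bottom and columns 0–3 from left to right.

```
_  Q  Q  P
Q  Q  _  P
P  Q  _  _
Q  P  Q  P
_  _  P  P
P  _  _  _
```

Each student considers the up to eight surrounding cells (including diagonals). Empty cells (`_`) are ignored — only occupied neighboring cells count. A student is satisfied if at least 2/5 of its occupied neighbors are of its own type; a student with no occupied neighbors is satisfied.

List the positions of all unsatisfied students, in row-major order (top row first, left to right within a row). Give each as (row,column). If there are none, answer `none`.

(2,0), (3,0), (3,2)

(0,1)Q 3/3 ✓
(0,2)Q 2/4 ✓
(0,3)P 1/2 ✓
(1,0)Q 3/4 ✓
(1,1)Q 4/5 ✓
(1,3)P 1/2 ✓
(2,0)P 1/5 ✗
(2,1)Q 4/6 ✓
(3,0)Q 1/3 ✗
(3,1)P 2/5 ✓
(3,2)Q 1/5 ✗
(3,3)P 2/3 ✓
(4,2)P 3/4 ✓
(4,3)P 2/3 ✓
(5,0)P 0/0 ✓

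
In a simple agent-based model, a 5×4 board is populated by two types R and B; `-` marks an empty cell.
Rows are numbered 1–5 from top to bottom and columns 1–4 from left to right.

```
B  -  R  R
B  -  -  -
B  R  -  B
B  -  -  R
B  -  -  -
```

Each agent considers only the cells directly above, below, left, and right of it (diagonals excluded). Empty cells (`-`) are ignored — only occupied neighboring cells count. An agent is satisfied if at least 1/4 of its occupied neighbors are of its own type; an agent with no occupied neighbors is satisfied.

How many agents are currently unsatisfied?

(1,1)B 1/1 ok
(1,3)R 1/1 ok
(1,4)R 1/1 ok
(2,1)B 2/2 ok
(3,1)B 2/3 ok
(3,2)R 0/1 unhappy
(3,4)B 0/1 unhappy
(4,1)B 2/2 ok
(4,4)R 0/1 unhappy
(5,1)B 1/1 ok
Unsatisfied: (3,2), (3,4), (4,4) — 3 in total.

3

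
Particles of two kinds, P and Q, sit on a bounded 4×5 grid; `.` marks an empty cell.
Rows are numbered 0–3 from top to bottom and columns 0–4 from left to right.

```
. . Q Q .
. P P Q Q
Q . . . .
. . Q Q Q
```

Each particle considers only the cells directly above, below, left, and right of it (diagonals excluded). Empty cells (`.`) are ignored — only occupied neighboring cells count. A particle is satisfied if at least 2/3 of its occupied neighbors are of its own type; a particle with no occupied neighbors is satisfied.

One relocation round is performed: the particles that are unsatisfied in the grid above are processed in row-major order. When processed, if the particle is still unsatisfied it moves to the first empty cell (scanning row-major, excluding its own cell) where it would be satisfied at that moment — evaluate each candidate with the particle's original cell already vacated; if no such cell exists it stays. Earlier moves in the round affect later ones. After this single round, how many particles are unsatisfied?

Initially unsatisfied (in order): (0,2), (1,2).
  (0,2) → (0,0).
  (1,2): no empty cell satisfies it; stays.
Resulting grid:
Q . . Q .
. P P Q Q
Q . . . .
. . Q Q Q
Unsatisfied now: (1,2).

1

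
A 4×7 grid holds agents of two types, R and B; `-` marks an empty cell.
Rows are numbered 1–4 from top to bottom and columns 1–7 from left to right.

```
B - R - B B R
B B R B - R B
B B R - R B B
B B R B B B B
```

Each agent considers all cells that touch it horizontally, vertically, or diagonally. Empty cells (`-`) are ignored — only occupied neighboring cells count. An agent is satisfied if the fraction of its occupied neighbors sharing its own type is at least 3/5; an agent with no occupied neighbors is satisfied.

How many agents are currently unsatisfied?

11

Row 1: (1,1)B 2/2 satisfied · (1,3)R 1/3 not · (1,5)B 2/3 satisfied · (1,6)B 2/4 not · (1,7)R 1/3 not
Row 2: (2,1)B 4/4 satisfied · (2,2)B 4/7 not · (2,3)R 2/5 not · (2,4)B 1/5 not · (2,6)R 2/7 not · (2,7)B 3/5 satisfied
Row 3: (3,1)B 5/5 satisfied · (3,2)B 5/8 satisfied · (3,3)R 2/7 not · (3,5)R 1/6 not · (3,6)B 5/7 satisfied · (3,7)B 4/5 satisfied
Row 4: (4,1)B 3/3 satisfied · (4,2)B 3/5 satisfied · (4,3)R 1/4 not · (4,4)B 1/4 not · (4,5)B 3/4 satisfied · (4,6)B 4/5 satisfied · (4,7)B 3/3 satisfied
Unsatisfied: (1,3), (1,6), (1,7), (2,2), (2,3), (2,4), (2,6), (3,3), (3,5), (4,3), (4,4) — 11 in total.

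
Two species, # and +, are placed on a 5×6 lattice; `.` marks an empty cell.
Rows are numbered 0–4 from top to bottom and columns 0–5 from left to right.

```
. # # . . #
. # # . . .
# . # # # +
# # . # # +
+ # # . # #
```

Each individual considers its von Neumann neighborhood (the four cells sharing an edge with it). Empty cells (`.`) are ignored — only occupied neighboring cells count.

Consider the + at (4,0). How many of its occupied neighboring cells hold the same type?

Occupied neighbors of (4,0): (3,0)=#, (4,1)=#.
Same type (+): 0 of 2.

0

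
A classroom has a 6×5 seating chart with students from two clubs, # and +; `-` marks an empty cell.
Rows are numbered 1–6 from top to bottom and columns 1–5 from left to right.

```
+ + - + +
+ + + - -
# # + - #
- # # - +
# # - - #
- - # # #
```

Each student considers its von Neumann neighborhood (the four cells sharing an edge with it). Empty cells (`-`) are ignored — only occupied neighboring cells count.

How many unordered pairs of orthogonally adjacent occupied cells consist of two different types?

6

Scan each occupied cell's neighbors to the right and below so each pair is counted once.
From row 1: 0 unlike of 4 pairs (running 0/4).
From row 2: 2 unlike of 5 pairs (running 2/9).
From row 3: 3 unlike of 5 pairs (running 5/14).
From row 4: 1 unlike of 3 pairs (running 6/17).
From row 5: 0 unlike of 2 pairs (running 6/19).
From row 6: 0 unlike of 2 pairs (running 6/21).
Total adjacent occupied pairs: 21; unlike-type pairs: 6.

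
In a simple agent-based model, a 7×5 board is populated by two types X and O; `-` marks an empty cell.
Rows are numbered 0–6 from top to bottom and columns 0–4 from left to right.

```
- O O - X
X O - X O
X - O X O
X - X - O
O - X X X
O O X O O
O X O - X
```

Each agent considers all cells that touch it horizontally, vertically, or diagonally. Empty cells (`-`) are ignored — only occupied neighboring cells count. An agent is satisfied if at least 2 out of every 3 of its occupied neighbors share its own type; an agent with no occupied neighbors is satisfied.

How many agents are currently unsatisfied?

Row 0: (0,1)O 2/3 satisfied · (0,2)O 2/3 satisfied · (0,4)X 1/2 not
Row 1: (1,0)X 1/3 not · (1,1)O 3/5 not · (1,3)X 2/6 not · (1,4)O 1/4 not
Row 2: (2,0)X 2/3 satisfied · (2,2)O 1/4 not · (2,3)X 2/6 not · (2,4)O 2/4 not
Row 3: (3,0)X 1/2 not · (3,2)X 3/4 satisfied · (3,4)O 1/4 not
Row 4: (4,0)O 2/3 satisfied · (4,2)X 3/5 not · (4,3)X 4/7 not · (4,4)X 1/4 not
Row 5: (5,0)O 3/4 satisfied · (5,1)O 4/7 not · (5,2)X 3/6 not · (5,3)O 2/7 not · (5,4)O 1/4 not
Row 6: (6,0)O 2/3 satisfied · (6,1)X 1/5 not · (6,2)O 2/4 not · (6,4)X 0/2 not
Unsatisfied: (0,4), (1,0), (1,1), (1,3), (1,4), (2,2), (2,3), (2,4), (3,0), (3,4), (4,2), (4,3), (4,4), (5,1), (5,2), (5,3), (5,4), (6,1), (6,2), (6,4) — 20 in total.

20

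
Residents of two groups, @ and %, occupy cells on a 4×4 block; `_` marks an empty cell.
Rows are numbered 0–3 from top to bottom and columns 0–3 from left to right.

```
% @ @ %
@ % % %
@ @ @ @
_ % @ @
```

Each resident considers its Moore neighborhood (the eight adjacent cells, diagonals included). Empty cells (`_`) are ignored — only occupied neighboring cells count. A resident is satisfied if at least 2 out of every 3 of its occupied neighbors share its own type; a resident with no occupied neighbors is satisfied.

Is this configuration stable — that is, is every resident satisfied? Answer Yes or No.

No

Row 0: (0,0)% 1/3 ✗ · (0,1)@ 2/5 ✗ · (0,2)@ 1/5 ✗ · (0,3)% 2/3 ✓
Row 1: (1,0)@ 3/5 ✗ · (1,1)% 2/8 ✗ · (1,2)% 3/8 ✗ · (1,3)% 2/5 ✗
Row 2: (2,0)@ 2/4 ✗ · (2,1)@ 4/7 ✗ · (2,2)@ 4/8 ✗ · (2,3)@ 3/5 ✗
Row 3: (3,1)% 0/4 ✗ · (3,2)@ 4/5 ✓ · (3,3)@ 3/3 ✓
For instance (0,0) has only 1/3 same-type neighbors, below 2/3.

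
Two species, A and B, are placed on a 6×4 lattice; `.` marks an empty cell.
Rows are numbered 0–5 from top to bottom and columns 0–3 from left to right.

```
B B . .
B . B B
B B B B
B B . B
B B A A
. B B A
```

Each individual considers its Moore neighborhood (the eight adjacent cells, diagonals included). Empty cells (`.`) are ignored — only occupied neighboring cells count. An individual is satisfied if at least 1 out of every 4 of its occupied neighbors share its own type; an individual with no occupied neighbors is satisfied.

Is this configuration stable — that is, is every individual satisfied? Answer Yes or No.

Yes

Row 0: (0,0)B 2/2 satisfied · (0,1)B 3/3 satisfied
Row 1: (1,0)B 4/4 satisfied · (1,2)B 5/5 satisfied · (1,3)B 3/3 satisfied
Row 2: (2,0)B 4/4 satisfied · (2,1)B 6/6 satisfied · (2,2)B 6/6 satisfied · (2,3)B 4/4 satisfied
Row 3: (3,0)B 5/5 satisfied · (3,1)B 6/7 satisfied · (3,3)B 2/4 satisfied
Row 4: (4,0)B 4/4 satisfied · (4,1)B 5/6 satisfied · (4,2)A 2/7 satisfied · (4,3)A 2/4 satisfied
Row 5: (5,1)B 3/4 satisfied · (5,2)B 2/5 satisfied · (5,3)A 2/3 satisfied
All meet the threshold, so the configuration is stable.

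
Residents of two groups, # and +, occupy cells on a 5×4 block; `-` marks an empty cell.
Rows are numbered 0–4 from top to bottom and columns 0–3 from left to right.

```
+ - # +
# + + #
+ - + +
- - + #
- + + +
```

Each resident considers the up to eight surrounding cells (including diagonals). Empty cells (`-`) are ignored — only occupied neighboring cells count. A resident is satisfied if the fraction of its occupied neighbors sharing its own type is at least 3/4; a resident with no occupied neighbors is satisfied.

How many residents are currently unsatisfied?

12

Row 0: (0,0)+ 1/2 not · (0,2)# 1/4 not · (0,3)+ 1/3 not
Row 1: (1,0)# 0/3 not · (1,1)+ 4/6 not · (1,2)+ 4/6 not · (1,3)# 1/5 not
Row 2: (2,0)+ 1/2 not · (2,2)+ 4/6 not · (2,3)+ 3/5 not
Row 3: (3,2)+ 5/6 satisfied · (3,3)# 0/5 not
Row 4: (4,1)+ 2/2 satisfied · (4,2)+ 3/4 satisfied · (4,3)+ 2/3 not
Unsatisfied: (0,0), (0,2), (0,3), (1,0), (1,1), (1,2), (1,3), (2,0), (2,2), (2,3), (3,3), (4,3) — 12 in total.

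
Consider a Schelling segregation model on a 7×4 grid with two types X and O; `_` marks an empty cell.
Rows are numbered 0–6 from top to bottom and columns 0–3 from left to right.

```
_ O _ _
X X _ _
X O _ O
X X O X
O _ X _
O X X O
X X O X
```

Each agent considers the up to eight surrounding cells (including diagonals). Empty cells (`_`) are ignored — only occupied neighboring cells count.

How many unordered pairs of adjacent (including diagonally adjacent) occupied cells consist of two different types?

24

Scan each occupied cell's neighbors to the right and below (and the two forward diagonals) so each pair is counted once.
Row 0: O(0,1)–X(1,1)≠ O(0,1)–X(1,0)≠  → 2/2 unlike.
Row 1: X(1,0)–X(1,1)= X(1,0)–X(2,0)= X(1,0)–O(2,1)≠ X(1,1)–O(2,1)≠ X(1,1)–X(2,0)=  → 2/5 unlike.
Row 2: X(2,0)–O(2,1)≠ X(2,0)–X(3,0)= X(2,0)–X(3,1)= O(2,1)–X(3,1)≠ O(2,1)–O(3,2)= O(2,1)–X(3,0)≠ O(2,3)–X(3,3)≠ O(2,3)–O(3,2)=  → 4/8 unlike.
Row 3: X(3,0)–X(3,1)= X(3,0)–O(4,0)≠ X(3,1)–O(3,2)≠ X(3,1)–X(4,2)= X(3,1)–O(4,0)≠ O(3,2)–X(3,3)≠ O(3,2)–X(4,2)≠ X(3,3)–X(4,2)=  → 5/8 unlike.
Row 4: O(4,0)–O(5,0)= O(4,0)–X(5,1)≠ X(4,2)–X(5,2)= X(4,2)–O(5,3)≠ X(4,2)–X(5,1)=  → 2/5 unlike.
Row 5: O(5,0)–X(5,1)≠ O(5,0)–X(6,0)≠ O(5,0)–X(6,1)≠ X(5,1)–X(5,2)= X(5,1)–X(6,1)= X(5,1)–O(6,2)≠ X(5,1)–X(6,0)= X(5,2)–O(5,3)≠ X(5,2)–O(6,2)≠ X(5,2)–X(6,3)= X(5,2)–X(6,1)= O(5,3)–X(6,3)≠ O(5,3)–O(6,2)=  → 7/13 unlike.
Row 6: X(6,0)–X(6,1)= X(6,1)–O(6,2)≠ O(6,2)–X(6,3)≠  → 2/3 unlike.
Total adjacent occupied pairs: 44; unlike-type pairs: 24.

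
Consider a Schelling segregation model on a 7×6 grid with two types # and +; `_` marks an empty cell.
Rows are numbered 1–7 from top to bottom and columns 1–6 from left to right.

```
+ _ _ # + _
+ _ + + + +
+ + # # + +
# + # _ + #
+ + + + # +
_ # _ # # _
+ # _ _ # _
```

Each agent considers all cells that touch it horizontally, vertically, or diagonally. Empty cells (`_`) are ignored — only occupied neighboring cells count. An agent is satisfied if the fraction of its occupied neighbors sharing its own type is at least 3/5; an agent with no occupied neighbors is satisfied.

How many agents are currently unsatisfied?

19

Row 1: (1,1)+ 1/1 ok · (1,4)# 0/4 unhappy · (1,5)+ 3/4 ok
Row 2: (2,1)+ 3/3 ok · (2,3)+ 2/5 unhappy · (2,4)+ 4/7 unhappy · (2,5)+ 5/7 ok · (2,6)+ 4/4 ok
Row 3: (3,1)+ 3/4 ok · (3,2)+ 4/7 unhappy · (3,3)# 2/6 unhappy · (3,4)# 2/7 unhappy · (3,5)+ 5/7 ok · (3,6)+ 4/5 ok
Row 4: (4,1)# 0/5 unhappy · (4,2)+ 5/8 ok · (4,3)# 2/7 unhappy · (4,5)+ 4/7 unhappy · (4,6)# 1/5 unhappy
Row 5: (5,1)+ 2/4 unhappy · (5,2)+ 3/6 unhappy · (5,3)+ 3/6 unhappy · (5,4)+ 2/6 unhappy · (5,5)# 3/6 unhappy · (5,6)+ 1/4 unhappy
Row 6: (6,2)# 1/5 unhappy · (6,4)# 3/5 ok · (6,5)# 3/5 ok
Row 7: (7,1)+ 0/2 unhappy · (7,2)# 1/2 unhappy · (7,5)# 2/2 ok
Unsatisfied: (1,4), (2,3), (2,4), (3,2), (3,3), (3,4), (4,1), (4,3), (4,5), (4,6), (5,1), (5,2), (5,3), (5,4), (5,5), (5,6), (6,2), (7,1), (7,2) — 19 in total.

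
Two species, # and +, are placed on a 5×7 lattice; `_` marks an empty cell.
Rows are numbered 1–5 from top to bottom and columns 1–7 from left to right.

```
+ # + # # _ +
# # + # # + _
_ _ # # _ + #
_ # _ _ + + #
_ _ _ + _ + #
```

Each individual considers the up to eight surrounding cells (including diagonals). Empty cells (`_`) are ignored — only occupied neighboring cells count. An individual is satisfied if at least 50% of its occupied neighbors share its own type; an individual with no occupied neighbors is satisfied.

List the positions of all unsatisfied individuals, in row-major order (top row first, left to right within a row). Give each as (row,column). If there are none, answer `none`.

Row 1: (1,1)+ 0/3 ✗ · (1,2)# 2/5 ✗ · (1,3)+ 1/5 ✗ · (1,4)# 3/5 ✓ · (1,5)# 3/4 ✓ · (1,7)+ 1/1 ✓
Row 2: (2,1)# 2/3 ✓ · (2,2)# 3/6 ✓ · (2,3)+ 1/7 ✗ · (2,4)# 5/7 ✓ · (2,5)# 4/6 ✓ · (2,6)+ 2/5 ✗
Row 3: (3,3)# 4/5 ✓ · (3,4)# 3/5 ✓ · (3,6)+ 3/6 ✓ · (3,7)# 1/4 ✗
Row 4: (4,2)# 1/1 ✓ · (4,5)+ 4/5 ✓ · (4,6)+ 3/6 ✓ · (4,7)# 2/5 ✗
Row 5: (5,4)+ 1/1 ✓ · (5,6)+ 2/4 ✓ · (5,7)# 1/3 ✗

(1,1), (1,2), (1,3), (2,3), (2,6), (3,7), (4,7), (5,7)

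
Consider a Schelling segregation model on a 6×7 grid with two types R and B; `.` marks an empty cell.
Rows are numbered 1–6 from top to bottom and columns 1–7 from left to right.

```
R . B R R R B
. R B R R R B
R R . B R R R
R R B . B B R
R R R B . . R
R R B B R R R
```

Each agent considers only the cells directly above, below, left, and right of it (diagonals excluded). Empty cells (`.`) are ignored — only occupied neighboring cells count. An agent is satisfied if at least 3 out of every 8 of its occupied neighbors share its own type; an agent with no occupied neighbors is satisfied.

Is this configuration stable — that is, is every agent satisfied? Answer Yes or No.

(1,1)R 0/0 ok
(1,3)B 1/2 ok
(1,4)R 2/3 ok
(1,5)R 3/3 ok
(1,6)R 2/3 ok
(1,7)B 1/2 ok
(2,2)R 1/2 ok
(2,3)B 1/3 unhappy
(2,4)R 2/4 ok
(2,5)R 4/4 ok
(2,6)R 3/4 ok
(2,7)B 1/3 unhappy
(3,1)R 2/2 ok
(3,2)R 3/3 ok
(3,4)B 0/2 unhappy
(3,5)R 2/4 ok
(3,6)R 3/4 ok
(3,7)R 2/3 ok
(4,1)R 3/3 ok
(4,2)R 3/4 ok
(4,3)B 0/2 unhappy
(4,5)B 1/2 ok
(4,6)B 1/3 unhappy
(4,7)R 2/3 ok
(5,1)R 3/3 ok
(5,2)R 4/4 ok
(5,3)R 1/4 unhappy
(5,4)B 1/2 ok
(5,7)R 2/2 ok
(6,1)R 2/2 ok
(6,2)R 2/3 ok
(6,3)B 1/3 unhappy
(6,4)B 2/3 ok
(6,5)R 1/2 ok
(6,6)R 2/2 ok
(6,7)R 2/2 ok
For instance (2,3) has only 1/3 same-type neighbors, below 3/8.

No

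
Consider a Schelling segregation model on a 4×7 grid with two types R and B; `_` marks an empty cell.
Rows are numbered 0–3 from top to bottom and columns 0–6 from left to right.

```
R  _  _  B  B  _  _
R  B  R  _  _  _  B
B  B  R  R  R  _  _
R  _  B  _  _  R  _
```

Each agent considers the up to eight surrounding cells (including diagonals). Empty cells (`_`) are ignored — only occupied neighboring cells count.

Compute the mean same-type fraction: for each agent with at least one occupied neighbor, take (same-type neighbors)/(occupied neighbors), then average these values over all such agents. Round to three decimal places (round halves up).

0.528

(0,0)R 1/2
(0,3)B 1/2
(0,4)B 1/1
(1,0)R 1/4
(1,1)B 2/6
(1,2)R 2/5
(1,6)B — no occupied neighbors
(2,0)B 2/4
(2,1)B 3/7
(2,2)R 2/5
(2,3)R 3/4
(2,4)R 2/2
(3,0)R 0/2
(3,2)B 1/3
(3,5)R 1/1
Sum over 14 agents: 1/2 + 1/2 + 1/1 + 1/4 + 2/6 + 2/5 + 2/4 + 3/7 + 2/5 + 3/4 + 2/2 + 0/2 + 1/3 + 1/1 = 1553/210; mean = 1553/210 ÷ 14 = 1553/2940 = 0.528231… → 0.528.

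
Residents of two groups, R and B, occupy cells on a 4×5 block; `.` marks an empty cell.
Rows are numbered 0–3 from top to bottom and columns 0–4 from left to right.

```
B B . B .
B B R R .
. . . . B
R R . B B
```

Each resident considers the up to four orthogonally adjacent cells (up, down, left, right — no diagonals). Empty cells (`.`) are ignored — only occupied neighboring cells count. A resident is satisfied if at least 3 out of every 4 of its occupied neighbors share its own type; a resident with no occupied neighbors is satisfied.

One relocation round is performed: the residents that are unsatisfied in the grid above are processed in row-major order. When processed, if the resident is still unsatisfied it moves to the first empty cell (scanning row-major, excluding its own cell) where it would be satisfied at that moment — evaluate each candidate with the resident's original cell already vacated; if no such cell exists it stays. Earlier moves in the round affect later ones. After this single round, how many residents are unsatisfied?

Initially unsatisfied (in order): (0,3), (1,1), (1,2), (1,3).
  (0,3) → (0,4).
  (1,1): no empty cell satisfies it; stays.
  (1,2) → (2,2).
  (1,3): now satisfied by earlier moves; stays.
Resulting grid:
B B . . B
B B . R .
. . R . B
R R . B B
All satisfied now.

0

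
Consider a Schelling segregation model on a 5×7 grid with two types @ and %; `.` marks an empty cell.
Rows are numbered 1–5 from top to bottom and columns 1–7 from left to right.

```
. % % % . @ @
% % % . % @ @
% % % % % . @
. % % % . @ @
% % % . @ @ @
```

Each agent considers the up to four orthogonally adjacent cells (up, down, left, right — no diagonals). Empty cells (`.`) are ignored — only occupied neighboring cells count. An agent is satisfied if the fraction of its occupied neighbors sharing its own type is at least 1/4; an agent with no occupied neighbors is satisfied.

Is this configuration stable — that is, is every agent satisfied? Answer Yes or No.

Yes

(1,2)% 2/2 ✓
(1,3)% 3/3 ✓
(1,4)% 1/1 ✓
(1,6)@ 2/2 ✓
(1,7)@ 2/2 ✓
(2,1)% 2/2 ✓
(2,2)% 4/4 ✓
(2,3)% 3/3 ✓
(2,5)% 1/2 ✓
(2,6)@ 2/3 ✓
(2,7)@ 3/3 ✓
(3,1)% 2/2 ✓
(3,2)% 4/4 ✓
(3,3)% 4/4 ✓
(3,4)% 3/3 ✓
(3,5)% 2/2 ✓
(3,7)@ 2/2 ✓
(4,2)% 3/3 ✓
(4,3)% 4/4 ✓
(4,4)% 2/2 ✓
(4,6)@ 2/2 ✓
(4,7)@ 3/3 ✓
(5,1)% 1/1 ✓
(5,2)% 3/3 ✓
(5,3)% 2/2 ✓
(5,5)@ 1/1 ✓
(5,6)@ 3/3 ✓
(5,7)@ 2/2 ✓
All meet the threshold, so the configuration is stable.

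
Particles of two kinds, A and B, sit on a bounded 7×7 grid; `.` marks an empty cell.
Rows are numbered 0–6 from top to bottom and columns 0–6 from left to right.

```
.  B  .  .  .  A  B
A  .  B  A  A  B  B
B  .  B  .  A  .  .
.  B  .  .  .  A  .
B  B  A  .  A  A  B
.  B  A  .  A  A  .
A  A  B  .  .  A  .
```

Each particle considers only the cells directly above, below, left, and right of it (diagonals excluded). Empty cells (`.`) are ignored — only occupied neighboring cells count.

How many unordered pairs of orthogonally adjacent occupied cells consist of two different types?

11

Scan each occupied cell's neighbors to the right and below so each pair is counted once.
Row 0: A(0,5)–B(0,6)≠ A(0,5)–B(1,5)≠ B(0,6)–B(1,6)=  → 2/3 unlike.
Row 1: A(1,0)–B(2,0)≠ B(1,2)–A(1,3)≠ B(1,2)–B(2,2)= A(1,3)–A(1,4)= A(1,4)–B(1,5)≠ A(1,4)–A(2,4)= B(1,5)–B(1,6)=  → 3/7 unlike.
Row 3: B(3,1)–B(4,1)= A(3,5)–A(4,5)=  → 0/2 unlike.
Row 4: B(4,0)–B(4,1)= B(4,1)–A(4,2)≠ B(4,1)–B(5,1)= A(4,2)–A(5,2)= A(4,4)–A(4,5)= A(4,4)–A(5,4)= A(4,5)–B(4,6)≠ A(4,5)–A(5,5)=  → 2/8 unlike.
Row 5: B(5,1)–A(5,2)≠ B(5,1)–A(6,1)≠ A(5,2)–B(6,2)≠ A(5,4)–A(5,5)= A(5,5)–A(6,5)=  → 3/5 unlike.
Row 6: A(6,0)–A(6,1)= A(6,1)–B(6,2)≠  → 1/2 unlike.
Total adjacent occupied pairs: 27; unlike-type pairs: 11.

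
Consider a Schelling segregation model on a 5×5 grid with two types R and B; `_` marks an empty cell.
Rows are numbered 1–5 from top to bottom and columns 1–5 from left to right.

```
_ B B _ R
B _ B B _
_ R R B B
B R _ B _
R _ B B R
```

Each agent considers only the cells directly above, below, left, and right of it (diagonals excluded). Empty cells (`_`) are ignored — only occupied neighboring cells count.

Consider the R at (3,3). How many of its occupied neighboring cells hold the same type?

Occupied neighbors of (3,3): (2,3)=B, (3,2)=R, (3,4)=B.
Same type (R): 1 of 3.

1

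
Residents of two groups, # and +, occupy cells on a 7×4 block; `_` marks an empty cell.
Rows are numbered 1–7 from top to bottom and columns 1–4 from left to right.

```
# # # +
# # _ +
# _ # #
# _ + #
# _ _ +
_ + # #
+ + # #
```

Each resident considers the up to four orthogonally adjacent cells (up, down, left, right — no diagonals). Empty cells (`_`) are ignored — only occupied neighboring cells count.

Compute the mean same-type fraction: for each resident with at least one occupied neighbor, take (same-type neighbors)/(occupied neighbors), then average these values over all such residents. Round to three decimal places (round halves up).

0.689

(1,1)# 2/2
(1,2)# 3/3
(1,3)# 1/2
(1,4)+ 1/2
(2,1)# 3/3
(2,2)# 2/2
(2,4)+ 1/2
(3,1)# 2/2
(3,3)# 1/2
(3,4)# 2/3
(4,1)# 2/2
(4,3)+ 0/2
(4,4)# 1/3
(5,1)# 1/1
(5,4)+ 0/2
(6,2)+ 1/2
(6,3)# 2/3
(6,4)# 2/3
(7,1)+ 1/1
(7,2)+ 2/3
(7,3)# 2/3
(7,4)# 2/2
Sum over 22 residents: 2/2 + 3/3 + 1/2 + 1/2 + 3/3 + 2/2 + 1/2 + 2/2 + 1/2 + 2/3 + 2/2 + 0/2 + 1/3 + 1/1 + 0/2 + 1/2 + 2/3 + 2/3 + 1/1 + 2/3 + 2/3 + 2/2 = 91/6; mean = 91/6 ÷ 22 = 91/132 = 0.689393… → 0.689.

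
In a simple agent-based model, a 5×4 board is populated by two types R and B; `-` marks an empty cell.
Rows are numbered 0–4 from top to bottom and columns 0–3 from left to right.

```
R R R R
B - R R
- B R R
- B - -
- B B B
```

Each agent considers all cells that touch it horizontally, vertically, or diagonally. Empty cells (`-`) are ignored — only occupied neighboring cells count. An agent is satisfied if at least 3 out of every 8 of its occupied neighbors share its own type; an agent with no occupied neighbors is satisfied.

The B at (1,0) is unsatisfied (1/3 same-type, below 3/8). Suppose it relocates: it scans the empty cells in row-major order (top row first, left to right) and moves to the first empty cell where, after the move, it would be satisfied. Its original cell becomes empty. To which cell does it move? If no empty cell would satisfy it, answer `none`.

(2,0)

Vacating (1,0). Empty cells in order:
  (1,1): 1/6 same-type → still unsatisfied.
  (2,0): 2/2 same-type → satisfied — stop here.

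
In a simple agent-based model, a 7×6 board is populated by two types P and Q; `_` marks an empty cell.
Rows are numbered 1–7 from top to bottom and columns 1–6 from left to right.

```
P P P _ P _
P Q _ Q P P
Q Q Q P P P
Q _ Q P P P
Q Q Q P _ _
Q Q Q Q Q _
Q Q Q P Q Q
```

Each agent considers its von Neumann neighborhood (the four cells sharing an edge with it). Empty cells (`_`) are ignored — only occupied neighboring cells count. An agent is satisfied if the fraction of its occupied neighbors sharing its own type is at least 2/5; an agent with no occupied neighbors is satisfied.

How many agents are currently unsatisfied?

Row 1: (1,1)P 2/2 ok · (1,2)P 2/3 ok · (1,3)P 1/1 ok · (1,5)P 1/1 ok
Row 2: (2,1)P 1/3 unhappy · (2,2)Q 1/3 unhappy · (2,4)Q 0/2 unhappy · (2,5)P 3/4 ok · (2,6)P 2/2 ok
Row 3: (3,1)Q 2/3 ok · (3,2)Q 3/3 ok · (3,3)Q 2/3 ok · (3,4)P 2/4 ok · (3,5)P 4/4 ok · (3,6)P 3/3 ok
Row 4: (4,1)Q 2/2 ok · (4,3)Q 2/3 ok · (4,4)P 3/4 ok · (4,5)P 3/3 ok · (4,6)P 2/2 ok
Row 5: (5,1)Q 3/3 ok · (5,2)Q 3/3 ok · (5,3)Q 3/4 ok · (5,4)P 1/3 unhappy
Row 6: (6,1)Q 3/3 ok · (6,2)Q 4/4 ok · (6,3)Q 4/4 ok · (6,4)Q 2/4 ok · (6,5)Q 2/2 ok
Row 7: (7,1)Q 2/2 ok · (7,2)Q 3/3 ok · (7,3)Q 2/3 ok · (7,4)P 0/3 unhappy · (7,5)Q 2/3 ok · (7,6)Q 1/1 ok
Unsatisfied: (2,1), (2,2), (2,4), (5,4), (7,4) — 5 in total.

5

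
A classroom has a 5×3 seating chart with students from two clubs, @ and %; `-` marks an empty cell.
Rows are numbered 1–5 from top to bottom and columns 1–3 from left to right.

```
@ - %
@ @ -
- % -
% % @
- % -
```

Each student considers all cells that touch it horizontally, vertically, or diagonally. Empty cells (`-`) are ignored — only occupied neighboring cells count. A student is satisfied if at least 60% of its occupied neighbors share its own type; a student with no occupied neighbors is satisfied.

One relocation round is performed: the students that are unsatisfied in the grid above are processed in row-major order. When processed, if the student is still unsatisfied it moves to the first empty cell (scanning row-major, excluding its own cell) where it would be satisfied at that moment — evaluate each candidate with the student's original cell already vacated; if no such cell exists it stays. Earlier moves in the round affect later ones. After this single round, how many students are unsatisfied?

1

Initially unsatisfied (in order): (1,3), (2,2), (3,2), (4,3).
  (1,3) → (3,1).
  (2,2) → (1,2).
  (3,2): now satisfied by earlier moves; stays.
  (4,3) → (1,3).
Resulting grid:
@ @ @
@ - -
% % -
% % -
- % -
Unsatisfied now: (2,1).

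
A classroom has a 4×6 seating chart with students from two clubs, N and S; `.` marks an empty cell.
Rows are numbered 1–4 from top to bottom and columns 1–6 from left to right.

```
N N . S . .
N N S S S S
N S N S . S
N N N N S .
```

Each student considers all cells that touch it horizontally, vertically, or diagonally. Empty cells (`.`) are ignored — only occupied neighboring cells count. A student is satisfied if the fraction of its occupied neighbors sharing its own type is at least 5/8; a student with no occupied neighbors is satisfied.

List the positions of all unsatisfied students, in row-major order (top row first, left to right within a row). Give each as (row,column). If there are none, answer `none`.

(2,3), (3,2), (3,3), (3,4), (4,3), (4,4)

Row 1: (1,1)N 3/3 ok · (1,2)N 3/4 ok · (1,4)S 3/3 ok
Row 2: (2,1)N 4/5 ok · (2,2)N 5/7 ok · (2,3)S 4/7 unhappy · (2,4)S 4/5 ok · (2,5)S 5/5 ok · (2,6)S 2/2 ok
Row 3: (3,1)N 4/5 ok · (3,2)S 1/8 unhappy · (3,3)N 4/8 unhappy · (3,4)S 4/7 unhappy · (3,6)S 3/3 ok
Row 4: (4,1)N 2/3 ok · (4,2)N 4/5 ok · (4,3)N 3/5 unhappy · (4,4)N 2/4 unhappy · (4,5)S 2/3 ok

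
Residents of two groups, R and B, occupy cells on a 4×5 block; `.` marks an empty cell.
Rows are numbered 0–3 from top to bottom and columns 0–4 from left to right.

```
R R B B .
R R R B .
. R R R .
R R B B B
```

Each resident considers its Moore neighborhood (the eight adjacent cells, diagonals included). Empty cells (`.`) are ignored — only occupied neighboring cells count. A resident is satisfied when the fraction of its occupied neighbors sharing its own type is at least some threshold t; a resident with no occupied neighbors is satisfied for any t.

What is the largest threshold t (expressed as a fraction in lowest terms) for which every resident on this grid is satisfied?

(0,0)R 3/3
(0,1)R 4/5
(0,2)B 2/5
(0,3)B 2/3
(1,0)R 4/4
(1,1)R 6/7
(1,2)R 5/8
(1,3)B 2/5
(2,1)R 6/7
(2,2)R 5/8
(2,3)R 2/6
(3,0)R 2/2
(3,1)R 3/4
(3,2)B 1/5
(3,3)B 2/4
(3,4)B 1/2
The smallest same-type fraction is 1/5 at (3,2), which reduces to 1/5. Any threshold above that leaves this resident unsatisfied.

1/5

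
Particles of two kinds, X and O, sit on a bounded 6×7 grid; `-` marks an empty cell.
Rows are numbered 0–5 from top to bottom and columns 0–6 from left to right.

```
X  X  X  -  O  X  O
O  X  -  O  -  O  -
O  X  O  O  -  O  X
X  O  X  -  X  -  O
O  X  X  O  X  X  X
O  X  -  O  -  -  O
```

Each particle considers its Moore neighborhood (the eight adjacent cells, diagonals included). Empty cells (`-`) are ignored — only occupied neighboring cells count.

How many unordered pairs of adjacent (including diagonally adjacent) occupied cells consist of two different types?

Scan each occupied cell's neighbors to the right and below (and the two forward diagonals) so each pair is counted once.
From row 0: 6 unlike of 14 pairs (running 6/14).
From row 1: 5 unlike of 10 pairs (running 11/24).
From row 2: 10 unlike of 16 pairs (running 21/40).
From row 3: 9 unlike of 15 pairs (running 30/55).
From row 4: 9 unlike of 16 pairs (running 39/71).
From row 5: 1 unlike of 1 pairs (running 40/72).
Total adjacent occupied pairs: 72; unlike-type pairs: 40.

40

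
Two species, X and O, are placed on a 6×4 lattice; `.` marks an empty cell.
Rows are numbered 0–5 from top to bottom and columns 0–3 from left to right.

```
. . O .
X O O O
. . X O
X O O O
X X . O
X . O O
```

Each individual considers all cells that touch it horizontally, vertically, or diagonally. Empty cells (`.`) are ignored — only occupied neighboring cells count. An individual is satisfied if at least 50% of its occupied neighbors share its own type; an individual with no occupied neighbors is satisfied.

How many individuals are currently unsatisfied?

Row 0: (0,2)O 3/3 ok
Row 1: (1,0)X 0/1 unhappy · (1,1)O 2/4 ok · (1,2)O 4/5 ok · (1,3)O 3/4 ok
Row 2: (2,2)X 0/7 unhappy · (2,3)O 4/5 ok
Row 3: (3,0)X 2/3 ok · (3,1)O 1/5 unhappy · (3,2)O 4/6 ok · (3,3)O 3/4 ok
Row 4: (4,0)X 3/4 ok · (4,1)X 3/6 ok · (4,3)O 4/4 ok
Row 5: (5,0)X 2/2 ok · (5,2)O 2/3 ok · (5,3)O 2/2 ok
Unsatisfied: (1,0), (2,2), (3,1) — 3 in total.

3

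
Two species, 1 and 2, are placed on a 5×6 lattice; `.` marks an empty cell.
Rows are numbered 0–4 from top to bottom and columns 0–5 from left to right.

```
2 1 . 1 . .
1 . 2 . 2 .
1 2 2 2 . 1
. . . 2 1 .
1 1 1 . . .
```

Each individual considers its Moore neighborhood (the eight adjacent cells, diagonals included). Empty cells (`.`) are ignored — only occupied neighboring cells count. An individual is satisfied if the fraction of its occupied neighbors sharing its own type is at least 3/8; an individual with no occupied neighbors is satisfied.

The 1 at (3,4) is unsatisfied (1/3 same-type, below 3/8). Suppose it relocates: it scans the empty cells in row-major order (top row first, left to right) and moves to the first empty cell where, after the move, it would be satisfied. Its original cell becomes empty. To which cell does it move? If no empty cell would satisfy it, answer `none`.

(0,2)

Vacating (3,4). Empty cells in order:
  (0,2): 2/3 same-type → satisfied — stop here.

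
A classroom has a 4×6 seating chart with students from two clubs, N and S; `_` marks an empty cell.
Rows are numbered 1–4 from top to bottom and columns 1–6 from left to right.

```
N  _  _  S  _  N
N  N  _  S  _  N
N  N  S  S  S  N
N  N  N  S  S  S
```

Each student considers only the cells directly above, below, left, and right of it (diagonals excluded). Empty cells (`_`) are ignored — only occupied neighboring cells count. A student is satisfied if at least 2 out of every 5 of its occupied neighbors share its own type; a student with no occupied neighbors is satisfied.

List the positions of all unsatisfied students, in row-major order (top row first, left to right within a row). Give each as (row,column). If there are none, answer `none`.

(3,3), (3,6), (4,3)

(1,1)N 1/1 ok
(1,4)S 1/1 ok
(1,6)N 1/1 ok
(2,1)N 3/3 ok
(2,2)N 2/2 ok
(2,4)S 2/2 ok
(2,6)N 2/2 ok
(3,1)N 3/3 ok
(3,2)N 3/4 ok
(3,3)S 1/3 unhappy
(3,4)S 4/4 ok
(3,5)S 2/3 ok
(3,6)N 1/3 unhappy
(4,1)N 2/2 ok
(4,2)N 3/3 ok
(4,3)N 1/3 unhappy
(4,4)S 2/3 ok
(4,5)S 3/3 ok
(4,6)S 1/2 ok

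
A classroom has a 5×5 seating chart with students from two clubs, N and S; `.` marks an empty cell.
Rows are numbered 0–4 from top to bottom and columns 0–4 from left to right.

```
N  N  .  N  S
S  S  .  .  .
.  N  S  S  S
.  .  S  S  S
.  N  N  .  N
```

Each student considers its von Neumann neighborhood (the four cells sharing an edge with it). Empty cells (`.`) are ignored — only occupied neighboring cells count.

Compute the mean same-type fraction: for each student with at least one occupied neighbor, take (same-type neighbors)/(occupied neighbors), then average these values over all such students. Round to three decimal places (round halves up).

0.521

Row 0: (0,0)N 1/2 · (0,1)N 1/2 · (0,3)N 0/1 · (0,4)S 0/1
Row 1: (1,0)S 1/2 · (1,1)S 1/3
Row 2: (2,1)N 0/2 · (2,2)S 2/3 · (2,3)S 3/3 · (2,4)S 2/2
Row 3: (3,2)S 2/3 · (3,3)S 3/3 · (3,4)S 2/3
Row 4: (4,1)N 1/1 · (4,2)N 1/2 · (4,4)N 0/1
Sum over 16 students: 1/2 + 1/2 + 0/1 + 0/1 + 1/2 + 1/3 + 0/2 + 2/3 + 3/3 + 2/2 + 2/3 + 3/3 + 2/3 + 1/1 + 1/2 + 0/1 = 25/3; mean = 25/3 ÷ 16 = 25/48 = 0.520833… → 0.521.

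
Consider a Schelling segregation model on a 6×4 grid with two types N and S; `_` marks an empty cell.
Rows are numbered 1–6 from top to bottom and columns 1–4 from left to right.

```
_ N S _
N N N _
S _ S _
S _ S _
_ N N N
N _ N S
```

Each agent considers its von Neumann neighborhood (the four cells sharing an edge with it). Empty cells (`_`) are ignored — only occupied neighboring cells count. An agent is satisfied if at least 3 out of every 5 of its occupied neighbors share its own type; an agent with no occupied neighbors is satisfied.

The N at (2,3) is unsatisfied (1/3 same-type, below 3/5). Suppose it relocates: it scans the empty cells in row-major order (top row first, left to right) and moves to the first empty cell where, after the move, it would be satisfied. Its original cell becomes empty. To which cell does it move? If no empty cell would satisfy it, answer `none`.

(1,1)

Vacating (2,3). Empty cells in order:
  (1,1): 2/2 same-type → satisfied — stop here.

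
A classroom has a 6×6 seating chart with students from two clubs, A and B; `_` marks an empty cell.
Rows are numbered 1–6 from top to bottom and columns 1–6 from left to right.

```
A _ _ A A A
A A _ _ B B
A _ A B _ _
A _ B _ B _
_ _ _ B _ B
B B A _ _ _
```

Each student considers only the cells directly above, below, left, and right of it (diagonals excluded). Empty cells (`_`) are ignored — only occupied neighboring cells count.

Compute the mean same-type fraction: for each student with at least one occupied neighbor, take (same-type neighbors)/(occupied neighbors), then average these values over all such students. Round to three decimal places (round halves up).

Row 1: (1,1)A 1/1 · (1,4)A 1/1 · (1,5)A 2/3 · (1,6)A 1/2
Row 2: (2,1)A 3/3 · (2,2)A 1/1 · (2,5)B 1/2 · (2,6)B 1/2
Row 3: (3,1)A 2/2 · (3,3)A 0/2 · (3,4)B 0/1
Row 4: (4,1)A 1/1 · (4,3)B 0/1 · (4,5)B — no occupied neighbors
Row 5: (5,4)B — no occupied neighbors · (5,6)B — no occupied neighbors
Row 6: (6,1)B 1/1 · (6,2)B 1/2 · (6,3)A 0/1
Sum over 16 students: 1/1 + 1/1 + 2/3 + 1/2 + 3/3 + 1/1 + 1/2 + 1/2 + 2/2 + 0/2 + 0/1 + 1/1 + 0/1 + 1/1 + 1/2 + 0/1 = 29/3; mean = 29/3 ÷ 16 = 29/48 = 0.604166… → 0.604.

0.604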